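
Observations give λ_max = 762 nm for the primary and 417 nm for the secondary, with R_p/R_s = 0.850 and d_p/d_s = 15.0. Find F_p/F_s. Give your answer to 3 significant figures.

Wien's law: T_p/T_s = λ_s/λ_p = 417/762 = 0.5472.
L_p/L_s = (R_p/R_s)²(T_p/T_s)⁴ = (0.850)²(0.5472)⁴ = 0.06480.
F_p/F_s = (L_p/L_s)/(d_p/d_s)² = 0.06480/(15.0)² = 2.880×10^-4.

2.88×10^-4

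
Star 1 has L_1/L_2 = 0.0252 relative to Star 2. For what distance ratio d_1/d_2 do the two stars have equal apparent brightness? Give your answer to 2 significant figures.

0.16

Equal flux requires L_1/d_1² = L_2/d_2², so d_1/d_2 = √(L_1/L_2)
= √(0.0252) = 0.1587.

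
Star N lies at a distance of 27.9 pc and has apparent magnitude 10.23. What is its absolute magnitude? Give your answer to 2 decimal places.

M = m − 5 log₁₀(d/10 pc) = 10.23 − 5 log₁₀(27.9/10)
  = 10.23 − 5 × 0.446 = 10.23 − 2.23 = 8.00.

8.00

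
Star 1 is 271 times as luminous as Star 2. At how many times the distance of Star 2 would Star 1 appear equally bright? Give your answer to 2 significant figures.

16

Equal flux requires L_1/d_1² = L_2/d_2², so d_1/d_2 = √(L_1/L_2)
= √(271) = 16.46.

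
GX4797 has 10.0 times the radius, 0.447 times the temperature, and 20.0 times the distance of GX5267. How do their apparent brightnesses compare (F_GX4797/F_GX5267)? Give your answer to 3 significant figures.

L_GX4797/L_GX5267 = (R_GX4797/R_GX5267)²(T_GX4797/T_GX5267)⁴ = (10.0)² × (0.447)⁴ = 3.992.
F_GX4797/F_GX5267 = (L_GX4797/L_GX5267)/(d_GX4797/d_GX5267)² = 3.992 / (20.0)² = 0.009981.

0.00998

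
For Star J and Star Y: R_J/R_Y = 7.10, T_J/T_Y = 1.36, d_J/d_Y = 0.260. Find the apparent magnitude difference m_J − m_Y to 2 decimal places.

L_J/L_Y = (7.10)²(1.36)⁴ = 172.5.
F_J/F_Y = (L_J/L_Y)/(d_J/d_Y)² = 172.5/0.06760 = 2551.
m_J − m_Y = −2.5 log₁₀(2551) = -8.52.

-8.52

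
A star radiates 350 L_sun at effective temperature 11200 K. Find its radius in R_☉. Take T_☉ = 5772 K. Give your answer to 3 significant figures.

4.97 R_☉

R/R_☉ = √(L/L_☉) / (T/T_☉)² = √(350) / (1.940)²
       = 18.71 / 3.765 = 4.969.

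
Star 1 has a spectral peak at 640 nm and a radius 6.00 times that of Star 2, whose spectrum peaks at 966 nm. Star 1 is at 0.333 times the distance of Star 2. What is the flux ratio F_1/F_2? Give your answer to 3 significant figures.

Wien's law: T_1/T_2 = λ_2/λ_1 = 966/640 = 1.509.
L_1/L_2 = (R_1/R_2)²(T_1/T_2)⁴ = (6.00)²(1.509)⁴ = 186.8.
F_1/F_2 = (L_1/L_2)/(d_1/d_2)² = 186.8/(0.333)² = 1685.

1.69×10^3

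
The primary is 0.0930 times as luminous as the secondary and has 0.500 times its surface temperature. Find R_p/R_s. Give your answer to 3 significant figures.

L ∝ R²T⁴ gives R ∝ √L / T², so
R_p/R_s = √(0.0930) / (0.500)² = 0.3050 / 0.2500 = 1.220.

1.22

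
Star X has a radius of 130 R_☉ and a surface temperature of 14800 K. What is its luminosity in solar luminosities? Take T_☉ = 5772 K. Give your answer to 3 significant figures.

L/L_☉ = (R/R_☉)² (T/T_☉)⁴ = (130)² × (14800/5772)⁴
       = 1.690×10^4 × (2.564)⁴ = 1.690×10^4 × 43.23 = 7.305×10^5.

7.31×10^5 solar luminosities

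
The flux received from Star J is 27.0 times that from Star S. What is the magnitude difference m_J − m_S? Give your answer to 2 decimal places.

-3.58

m_J − m_S = −2.5 log₁₀(F_J/F_S) = −2.5 log₁₀(27.0) = −2.5 × (1.431) = -3.578.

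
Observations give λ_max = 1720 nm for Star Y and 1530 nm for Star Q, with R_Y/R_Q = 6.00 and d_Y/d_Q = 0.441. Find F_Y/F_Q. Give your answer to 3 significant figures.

116

Wien's law: T_Y/T_Q = λ_Q/λ_Y = 1530/1720 = 0.8895.
L_Y/L_Q = (R_Y/R_Q)²(T_Y/T_Q)⁴ = (6.00)²(0.8895)⁴ = 22.54.
F_Y/F_Q = (L_Y/L_Q)/(d_Y/d_Q)² = 22.54/(0.441)² = 115.9.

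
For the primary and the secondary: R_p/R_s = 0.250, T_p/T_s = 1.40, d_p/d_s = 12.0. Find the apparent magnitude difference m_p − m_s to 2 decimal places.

6.94

L_p/L_s = (0.250)²(1.40)⁴ = 0.2401.
F_p/F_s = (L_p/L_s)/(d_p/d_s)² = 0.2401/144.0 = 0.001667.
m_p − m_s = −2.5 log₁₀(0.001667) = 6.94.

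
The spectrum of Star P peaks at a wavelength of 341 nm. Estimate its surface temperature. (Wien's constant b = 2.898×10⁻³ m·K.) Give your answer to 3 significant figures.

8.50×10^3 K

T = b/λ_max = 2.898×10⁻³ / (341×10⁻⁹) = 8499 K.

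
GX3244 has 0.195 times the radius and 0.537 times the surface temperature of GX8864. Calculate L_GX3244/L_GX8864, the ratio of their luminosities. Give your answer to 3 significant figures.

0.00316

From the Stefan–Boltzmann law, L ∝ R²T⁴, so
L_GX3244/L_GX8864 = (R_GX3244/R_GX8864)² (T_GX3244/T_GX8864)⁴ = (0.195)² × (0.537)⁴ = 0.03803 × 0.08316 = 0.003162.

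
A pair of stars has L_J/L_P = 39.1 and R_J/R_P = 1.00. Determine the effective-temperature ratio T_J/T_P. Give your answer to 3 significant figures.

2.50

L ∝ R²T⁴ gives T ∝ (L/R²)^(1/4), so
T_J/T_P = (39.1 / 1.00²)^(1/4) = (39.10)^(1/4) = 2.501.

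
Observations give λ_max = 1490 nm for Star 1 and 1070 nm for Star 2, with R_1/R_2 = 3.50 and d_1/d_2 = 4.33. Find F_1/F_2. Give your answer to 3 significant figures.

0.174

Wien's law: T_1/T_2 = λ_2/λ_1 = 1070/1490 = 0.7181.
L_1/L_2 = (R_1/R_2)²(T_1/T_2)⁴ = (3.50)²(0.7181)⁴ = 3.258.
F_1/F_2 = (L_1/L_2)/(d_1/d_2)² = 3.258/(4.33)² = 0.1738.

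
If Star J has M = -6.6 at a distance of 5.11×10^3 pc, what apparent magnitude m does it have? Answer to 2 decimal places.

m = M + 5 log₁₀(d/10 pc) = -6.6 + 5 log₁₀(5.11×10^3/10)
  = -6.6 + 5 × 2.708 = -6.6 + 13.54 = 6.94.

6.94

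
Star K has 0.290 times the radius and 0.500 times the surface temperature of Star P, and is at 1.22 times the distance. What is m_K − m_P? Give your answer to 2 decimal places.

6.13

L_K/L_P = (0.290)²(0.500)⁴ = 0.005256.
F_K/F_P = (L_K/L_P)/(d_K/d_P)² = 0.005256/1.488 = 0.003531.
m_K − m_P = −2.5 log₁₀(0.003531) = 6.13.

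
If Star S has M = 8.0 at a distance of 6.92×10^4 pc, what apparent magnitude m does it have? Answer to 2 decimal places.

27.20

m = M + 5 log₁₀(d/10 pc) = 8.0 + 5 log₁₀(6.92×10^4/10)
  = 8.0 + 5 × 3.840 = 8.0 + 19.20 = 27.20.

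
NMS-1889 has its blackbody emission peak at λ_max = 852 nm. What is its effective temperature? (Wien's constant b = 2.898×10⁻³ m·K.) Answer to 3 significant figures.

T = b/λ_max = 2.898×10⁻³ / (852×10⁻⁹) = 3401 K.

3.40×10^3 K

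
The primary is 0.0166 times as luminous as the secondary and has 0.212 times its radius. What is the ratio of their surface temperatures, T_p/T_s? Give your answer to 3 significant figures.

L ∝ R²T⁴ gives T ∝ (L/R²)^(1/4), so
T_p/T_s = (0.0166 / 0.212²)^(1/4) = (0.3693)^(1/4) = 0.7796.

0.780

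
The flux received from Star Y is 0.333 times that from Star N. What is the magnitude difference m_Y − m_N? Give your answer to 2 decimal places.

1.19

m_Y − m_N = −2.5 log₁₀(F_Y/F_N) = −2.5 log₁₀(0.333) = −2.5 × (-0.478) = 1.194.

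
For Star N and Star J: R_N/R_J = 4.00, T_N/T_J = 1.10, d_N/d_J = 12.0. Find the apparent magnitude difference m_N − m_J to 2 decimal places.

1.97

L_N/L_J = (4.00)²(1.10)⁴ = 23.43.
F_N/F_J = (L_N/L_J)/(d_N/d_J)² = 23.43/144.0 = 0.1627.
m_N − m_J = −2.5 log₁₀(0.1627) = 1.97.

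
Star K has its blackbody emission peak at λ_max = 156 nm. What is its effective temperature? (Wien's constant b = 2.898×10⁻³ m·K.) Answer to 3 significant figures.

1.86×10^4 K

T = b/λ_max = 2.898×10⁻³ / (156×10⁻⁹) = 1.858×10^4 K.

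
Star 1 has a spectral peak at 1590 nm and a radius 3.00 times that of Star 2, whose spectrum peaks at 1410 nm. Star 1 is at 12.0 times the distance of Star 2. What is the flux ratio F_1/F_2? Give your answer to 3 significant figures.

0.0387

Wien's law: T_1/T_2 = λ_2/λ_1 = 1410/1590 = 0.8868.
L_1/L_2 = (R_1/R_2)²(T_1/T_2)⁴ = (3.00)²(0.8868)⁴ = 5.566.
F_1/F_2 = (L_1/L_2)/(d_1/d_2)² = 5.566/(12.0)² = 0.03865.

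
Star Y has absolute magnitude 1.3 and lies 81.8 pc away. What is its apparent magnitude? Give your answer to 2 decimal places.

5.86

m = M + 5 log₁₀(d/10 pc) = 1.3 + 5 log₁₀(81.8/10)
  = 1.3 + 5 × 0.913 = 1.3 + 4.56 = 5.86.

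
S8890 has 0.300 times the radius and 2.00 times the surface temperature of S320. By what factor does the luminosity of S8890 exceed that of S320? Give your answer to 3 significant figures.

From the Stefan–Boltzmann law, L ∝ R²T⁴, so
L_S8890/L_S320 = (R_S8890/R_S320)² (T_S8890/T_S320)⁴ = (0.300)² × (2.00)⁴ = 0.09000 × 16.00 = 1.440.

1.44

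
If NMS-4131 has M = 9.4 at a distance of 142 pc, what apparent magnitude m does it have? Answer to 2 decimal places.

15.16

m = M + 5 log₁₀(d/10 pc) = 9.4 + 5 log₁₀(142/10)
  = 9.4 + 5 × 1.152 = 9.4 + 5.76 = 15.16.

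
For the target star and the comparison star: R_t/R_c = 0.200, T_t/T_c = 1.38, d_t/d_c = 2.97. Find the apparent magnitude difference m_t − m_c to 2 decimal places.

L_t/L_c = (0.200)²(1.38)⁴ = 0.1451.
F_t/F_c = (L_t/L_c)/(d_t/d_c)² = 0.1451/8.821 = 0.01645.
m_t − m_c = −2.5 log₁₀(0.01645) = 4.46.

4.46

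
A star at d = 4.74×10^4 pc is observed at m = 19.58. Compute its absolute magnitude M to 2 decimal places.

M = m − 5 log₁₀(d/10 pc) = 19.58 − 5 log₁₀(4.74×10^4/10)
  = 19.58 − 5 × 3.676 = 19.58 − 18.38 = 1.20.

1.20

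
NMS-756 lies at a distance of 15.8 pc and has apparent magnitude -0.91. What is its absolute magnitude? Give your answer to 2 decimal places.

-1.90

M = m − 5 log₁₀(d/10 pc) = -0.91 − 5 log₁₀(15.8/10)
  = -0.91 − 5 × 0.199 = -0.91 − 0.99 = -1.90.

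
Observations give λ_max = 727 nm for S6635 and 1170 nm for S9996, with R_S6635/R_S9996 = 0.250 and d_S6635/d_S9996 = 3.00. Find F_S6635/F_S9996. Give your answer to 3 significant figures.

0.0466

Wien's law: T_S6635/T_S9996 = λ_S9996/λ_S6635 = 1170/727 = 1.609.
L_S6635/L_S9996 = (R_S6635/R_S9996)²(T_S6635/T_S9996)⁴ = (0.250)²(1.609)⁴ = 0.4193.
F_S6635/F_S9996 = (L_S6635/L_S9996)/(d_S6635/d_S9996)² = 0.4193/(3.00)² = 0.04658.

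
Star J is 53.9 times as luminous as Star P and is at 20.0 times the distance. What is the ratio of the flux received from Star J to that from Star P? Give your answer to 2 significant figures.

0.13

F = L/(4πd²), so F_J/F_P = (L_J/L_P) / (d_J/d_P)²
= 53.9 / (20.0)² = 53.9 / 400.0 = 0.1348.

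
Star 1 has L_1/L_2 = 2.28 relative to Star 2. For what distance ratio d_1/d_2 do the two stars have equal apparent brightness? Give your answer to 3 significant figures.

Equal flux requires L_1/d_1² = L_2/d_2², so d_1/d_2 = √(L_1/L_2)
= √(2.28) = 1.510.

1.51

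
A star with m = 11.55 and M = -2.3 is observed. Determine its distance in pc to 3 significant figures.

m − M = 5 log₁₀(d/10 pc)
11.55 − (-2.3) = 13.85 = 5 log₁₀(d/10)
d = 10 × 10^(13.85/5) = 10 × 10^2.770 = 5888 pc.

5.89×10^3 pc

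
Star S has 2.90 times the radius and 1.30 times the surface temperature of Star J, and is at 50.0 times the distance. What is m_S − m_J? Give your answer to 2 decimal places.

5.04

L_S/L_J = (2.90)²(1.30)⁴ = 24.02.
F_S/F_J = (L_S/L_J)/(d_S/d_J)² = 24.02/2500 = 0.009608.
m_S − m_J = −2.5 log₁₀(0.009608) = 5.04.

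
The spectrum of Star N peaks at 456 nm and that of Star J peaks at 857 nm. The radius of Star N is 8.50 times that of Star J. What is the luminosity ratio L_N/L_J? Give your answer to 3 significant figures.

Wien's law gives T ∝ 1/λ_max, so T_N/T_J = λ_J/λ_N = 857/456 = 1.879.
Then L ∝ R²T⁴ gives L_N/L_J = (8.50)² × (1.879)⁴ = 72.25 × 12.48 = 901.4.

901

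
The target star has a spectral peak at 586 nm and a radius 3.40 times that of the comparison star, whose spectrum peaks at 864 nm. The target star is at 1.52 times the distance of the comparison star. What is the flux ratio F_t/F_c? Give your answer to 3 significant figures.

23.6

Wien's law: T_t/T_c = λ_c/λ_t = 864/586 = 1.474.
L_t/L_c = (R_t/R_c)²(T_t/T_c)⁴ = (3.40)²(1.474)⁴ = 54.63.
F_t/F_c = (L_t/L_c)/(d_t/d_c)² = 54.63/(1.52)² = 23.64.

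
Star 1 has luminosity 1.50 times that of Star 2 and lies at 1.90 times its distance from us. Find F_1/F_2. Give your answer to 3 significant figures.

0.416

F = L/(4πd²), so F_1/F_2 = (L_1/L_2) / (d_1/d_2)²
= 1.50 / (1.90)² = 1.50 / 3.610 = 0.4155.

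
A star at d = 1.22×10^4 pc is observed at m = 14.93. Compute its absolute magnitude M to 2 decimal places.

M = m − 5 log₁₀(d/10 pc) = 14.93 − 5 log₁₀(1.22×10^4/10)
  = 14.93 − 5 × 3.086 = 14.93 − 15.43 = -0.50.

-0.50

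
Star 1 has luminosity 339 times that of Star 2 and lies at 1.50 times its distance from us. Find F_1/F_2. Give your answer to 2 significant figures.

1.5×10^2

F = L/(4πd²), so F_1/F_2 = (L_1/L_2) / (d_1/d_2)²
= 339 / (1.50)² = 339 / 2.250 = 150.7.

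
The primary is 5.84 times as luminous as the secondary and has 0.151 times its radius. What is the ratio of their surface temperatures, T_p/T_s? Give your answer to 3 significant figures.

L ∝ R²T⁴ gives T ∝ (L/R²)^(1/4), so
T_p/T_s = (5.84 / 0.151²)^(1/4) = (256.1)^(1/4) = 4.001.

4.00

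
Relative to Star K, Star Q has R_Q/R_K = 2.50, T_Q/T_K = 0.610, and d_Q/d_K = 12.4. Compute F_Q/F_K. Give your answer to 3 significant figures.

0.00563

L_Q/L_K = (R_Q/R_K)²(T_Q/T_K)⁴ = (2.50)² × (0.610)⁴ = 0.8654.
F_Q/F_K = (L_Q/L_K)/(d_Q/d_K)² = 0.8654 / (12.4)² = 0.005628.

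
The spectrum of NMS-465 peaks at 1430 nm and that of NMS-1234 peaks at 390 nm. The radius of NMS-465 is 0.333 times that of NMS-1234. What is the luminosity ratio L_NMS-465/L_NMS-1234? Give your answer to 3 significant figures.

6.13×10^-4

Wien's law gives T ∝ 1/λ_max, so T_NMS-465/T_NMS-1234 = λ_NMS-1234/λ_NMS-465 = 390/1430 = 0.2727.
Then L ∝ R²T⁴ gives L_NMS-465/L_NMS-1234 = (0.333)² × (0.2727)⁴ = 0.1109 × 0.005532 = 6.135×10^-4.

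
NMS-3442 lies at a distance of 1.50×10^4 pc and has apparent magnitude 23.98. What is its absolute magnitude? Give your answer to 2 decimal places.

M = m − 5 log₁₀(d/10 pc) = 23.98 − 5 log₁₀(1.50×10^4/10)
  = 23.98 − 5 × 3.176 = 23.98 − 15.88 = 8.10.

8.10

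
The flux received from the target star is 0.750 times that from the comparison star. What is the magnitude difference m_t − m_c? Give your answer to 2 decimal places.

m_t − m_c = −2.5 log₁₀(F_t/F_c) = −2.5 log₁₀(0.750) = −2.5 × (-0.125) = 0.312.

0.31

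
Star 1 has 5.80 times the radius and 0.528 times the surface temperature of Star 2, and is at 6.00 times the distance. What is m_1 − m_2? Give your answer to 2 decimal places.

L_1/L_2 = (5.80)²(0.528)⁴ = 2.615.
F_1/F_2 = (L_1/L_2)/(d_1/d_2)² = 2.615/36.00 = 0.07263.
m_1 − m_2 = −2.5 log₁₀(0.07263) = 2.85.

2.85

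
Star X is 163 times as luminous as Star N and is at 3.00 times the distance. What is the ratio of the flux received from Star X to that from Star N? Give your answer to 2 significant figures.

18

F = L/(4πd²), so F_X/F_N = (L_X/L_N) / (d_X/d_N)²
= 163 / (3.00)² = 163 / 9.000 = 18.11.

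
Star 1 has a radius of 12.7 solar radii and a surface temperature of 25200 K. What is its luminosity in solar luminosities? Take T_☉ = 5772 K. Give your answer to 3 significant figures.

5.86×10^4 solar luminosities

L/L_☉ = (R/R_☉)² (T/T_☉)⁴ = (12.7)² × (25200/5772)⁴
       = 161.3 × (4.366)⁴ = 161.3 × 363.3 = 5.860×10^4.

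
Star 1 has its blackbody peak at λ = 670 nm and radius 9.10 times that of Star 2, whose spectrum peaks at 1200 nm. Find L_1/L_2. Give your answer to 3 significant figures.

852

Wien's law gives T ∝ 1/λ_max, so T_1/T_2 = λ_2/λ_1 = 1200/670 = 1.791.
Then L ∝ R²T⁴ gives L_1/L_2 = (9.10)² × (1.791)⁴ = 82.81 × 10.29 = 852.1.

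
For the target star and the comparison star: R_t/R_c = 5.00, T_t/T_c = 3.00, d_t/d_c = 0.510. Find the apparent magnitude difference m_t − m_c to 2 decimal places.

L_t/L_c = (5.00)²(3.00)⁴ = 2025.
F_t/F_c = (L_t/L_c)/(d_t/d_c)² = 2025/0.2601 = 7785.
m_t − m_c = −2.5 log₁₀(7785) = -9.73.

-9.73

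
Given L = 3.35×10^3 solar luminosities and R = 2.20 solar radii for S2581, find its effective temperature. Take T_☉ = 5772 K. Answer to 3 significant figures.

2.96×10^4 K

T/T_☉ = (L/L_☉)^(1/4) / (R/R_☉)^(1/2)
T = 5772 × (3.35×10^3)^(1/4) / √(2.20) = 5772 × 7.608 / 1.483 = 2.961×10^4 K.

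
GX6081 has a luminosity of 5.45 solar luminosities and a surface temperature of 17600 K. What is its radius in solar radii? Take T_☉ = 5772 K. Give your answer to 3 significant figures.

0.251 solar radii

R/R_☉ = √(L/L_☉) / (T/T_☉)² = √(5.45) / (3.049)²
       = 2.335 / 9.298 = 0.2511.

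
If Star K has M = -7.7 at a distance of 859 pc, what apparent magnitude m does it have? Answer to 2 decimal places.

1.97

m = M + 5 log₁₀(d/10 pc) = -7.7 + 5 log₁₀(859/10)
  = -7.7 + 5 × 1.934 = -7.7 + 9.67 = 1.97.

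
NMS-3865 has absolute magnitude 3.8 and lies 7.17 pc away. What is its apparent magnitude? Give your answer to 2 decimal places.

m = M + 5 log₁₀(d/10 pc) = 3.8 + 5 log₁₀(7.17/10)
  = 3.8 + 5 × -0.144 = 3.8 + -0.72 = 3.08.

3.08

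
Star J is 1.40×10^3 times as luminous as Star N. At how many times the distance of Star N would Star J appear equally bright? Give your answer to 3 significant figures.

Equal flux requires L_J/d_J² = L_N/d_N², so d_J/d_N = √(L_J/L_N)
= √(1.40×10^3) = 37.42.

37.4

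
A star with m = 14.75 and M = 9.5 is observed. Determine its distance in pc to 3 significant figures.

112 pc

m − M = 5 log₁₀(d/10 pc)
14.75 − (9.5) = 5.25 = 5 log₁₀(d/10)
d = 10 × 10^(5.25/5) = 10 × 10^1.050 = 112.2 pc.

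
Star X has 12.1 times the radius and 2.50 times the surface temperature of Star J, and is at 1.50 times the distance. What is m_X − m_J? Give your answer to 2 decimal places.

L_X/L_J = (12.1)²(2.50)⁴ = 5719.
F_X/F_J = (L_X/L_J)/(d_X/d_J)² = 5719/2.250 = 2542.
m_X − m_J = −2.5 log₁₀(2542) = -8.51.

-8.51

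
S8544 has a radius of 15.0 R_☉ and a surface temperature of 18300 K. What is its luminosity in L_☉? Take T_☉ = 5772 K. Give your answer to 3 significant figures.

L/L_☉ = (R/R_☉)² (T/T_☉)⁴ = (15.0)² × (18300/5772)⁴
       = 225.0 × (3.170)⁴ = 225.0 × 101.0 = 2.273×10^4.

2.27×10^4 L_☉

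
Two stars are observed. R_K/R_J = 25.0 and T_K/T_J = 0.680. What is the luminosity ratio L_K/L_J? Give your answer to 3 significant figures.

From the Stefan–Boltzmann law, L ∝ R²T⁴, so
L_K/L_J = (R_K/R_J)² (T_K/T_J)⁴ = (25.0)² × (0.680)⁴ = 625.0 × 0.2138 = 133.6.

134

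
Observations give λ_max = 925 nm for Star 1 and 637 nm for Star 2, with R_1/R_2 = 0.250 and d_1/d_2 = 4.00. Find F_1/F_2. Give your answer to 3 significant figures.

Wien's law: T_1/T_2 = λ_2/λ_1 = 637/925 = 0.6886.
L_1/L_2 = (R_1/R_2)²(T_1/T_2)⁴ = (0.250)²(0.6886)⁴ = 0.01406.
F_1/F_2 = (L_1/L_2)/(d_1/d_2)² = 0.01406/(4.00)² = 8.785×10^-4.

8.79×10^-4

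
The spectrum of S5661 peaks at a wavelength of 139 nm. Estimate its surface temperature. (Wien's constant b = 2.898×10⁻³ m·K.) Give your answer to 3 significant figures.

T = b/λ_max = 2.898×10⁻³ / (139×10⁻⁹) = 2.085×10^4 K.

2.08×10^4 K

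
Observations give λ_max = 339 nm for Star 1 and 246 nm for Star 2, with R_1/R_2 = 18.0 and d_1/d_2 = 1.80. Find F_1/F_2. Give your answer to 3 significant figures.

Wien's law: T_1/T_2 = λ_2/λ_1 = 246/339 = 0.7257.
L_1/L_2 = (R_1/R_2)²(T_1/T_2)⁴ = (18.0)²(0.7257)⁴ = 89.84.
F_1/F_2 = (L_1/L_2)/(d_1/d_2)² = 89.84/(1.80)² = 27.73.

27.7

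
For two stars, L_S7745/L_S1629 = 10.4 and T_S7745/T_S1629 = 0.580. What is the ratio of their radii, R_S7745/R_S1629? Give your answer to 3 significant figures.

9.59

L ∝ R²T⁴ gives R ∝ √L / T², so
R_S7745/R_S1629 = √(10.4) / (0.580)² = 3.225 / 0.3364 = 9.587.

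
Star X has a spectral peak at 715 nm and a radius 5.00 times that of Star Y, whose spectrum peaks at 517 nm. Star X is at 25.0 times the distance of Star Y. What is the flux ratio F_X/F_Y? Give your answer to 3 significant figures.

Wien's law: T_X/T_Y = λ_Y/λ_X = 517/715 = 0.7231.
L_X/L_Y = (R_X/R_Y)²(T_X/T_Y)⁴ = (5.00)²(0.7231)⁴ = 6.834.
F_X/F_Y = (L_X/L_Y)/(d_X/d_Y)² = 6.834/(25.0)² = 0.01093.

0.0109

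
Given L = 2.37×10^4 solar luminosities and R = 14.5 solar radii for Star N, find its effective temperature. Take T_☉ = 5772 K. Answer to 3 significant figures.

1.88×10^4 K

T/T_☉ = (L/L_☉)^(1/4) / (R/R_☉)^(1/2)
T = 5772 × (2.37×10^4)^(1/4) / √(14.5) = 5772 × 12.41 / 3.808 = 1.881×10^4 K.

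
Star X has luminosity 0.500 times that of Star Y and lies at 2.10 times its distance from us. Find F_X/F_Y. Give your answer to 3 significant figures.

F = L/(4πd²), so F_X/F_Y = (L_X/L_Y) / (d_X/d_Y)²
= 0.500 / (2.10)² = 0.500 / 4.410 = 0.1134.

0.113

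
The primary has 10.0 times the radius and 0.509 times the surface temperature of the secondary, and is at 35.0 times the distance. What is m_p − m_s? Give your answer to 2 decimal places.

L_p/L_s = (10.0)²(0.509)⁴ = 6.712.
F_p/F_s = (L_p/L_s)/(d_p/d_s)² = 6.712/1225 = 0.005479.
m_p − m_s = −2.5 log₁₀(0.005479) = 5.65.

5.65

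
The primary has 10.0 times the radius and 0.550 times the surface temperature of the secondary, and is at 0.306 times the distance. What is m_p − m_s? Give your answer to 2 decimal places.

-4.98

L_p/L_s = (10.0)²(0.550)⁴ = 9.151.
F_p/F_s = (L_p/L_s)/(d_p/d_s)² = 9.151/0.09364 = 97.73.
m_p − m_s = −2.5 log₁₀(97.73) = -4.98.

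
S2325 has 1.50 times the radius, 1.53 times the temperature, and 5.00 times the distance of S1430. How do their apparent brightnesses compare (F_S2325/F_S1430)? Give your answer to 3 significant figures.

0.493

L_S2325/L_S1430 = (R_S2325/R_S1430)²(T_S2325/T_S1430)⁴ = (1.50)² × (1.53)⁴ = 12.33.
F_S2325/F_S1430 = (L_S2325/L_S1430)/(d_S2325/d_S1430)² = 12.33 / (5.00)² = 0.4932.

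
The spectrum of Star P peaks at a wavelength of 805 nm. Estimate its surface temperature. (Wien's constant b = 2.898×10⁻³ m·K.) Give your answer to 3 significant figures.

3.60×10^3 K

T = b/λ_max = 2.898×10⁻³ / (805×10⁻⁹) = 3600 K.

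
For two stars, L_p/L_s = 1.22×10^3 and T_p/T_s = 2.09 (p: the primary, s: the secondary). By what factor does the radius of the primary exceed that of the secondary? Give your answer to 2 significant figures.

L ∝ R²T⁴ gives R ∝ √L / T², so
R_p/R_s = √(1.22×10^3) / (2.09)² = 34.93 / 4.368 = 7.996.

8.0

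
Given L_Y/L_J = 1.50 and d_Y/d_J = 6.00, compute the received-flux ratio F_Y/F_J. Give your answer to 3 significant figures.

F = L/(4πd²), so F_Y/F_J = (L_Y/L_J) / (d_Y/d_J)²
= 1.50 / (6.00)² = 1.50 / 36.00 = 0.04167.

0.0417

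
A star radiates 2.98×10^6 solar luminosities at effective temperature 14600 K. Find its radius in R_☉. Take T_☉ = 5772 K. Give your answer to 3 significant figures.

270 R_☉

R/R_☉ = √(L/L_☉) / (T/T_☉)² = √(2.98×10^6) / (2.529)²
       = 1726 / 6.398 = 269.8.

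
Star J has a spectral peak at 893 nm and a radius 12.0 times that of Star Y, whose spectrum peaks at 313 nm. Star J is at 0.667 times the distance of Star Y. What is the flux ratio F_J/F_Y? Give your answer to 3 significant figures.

4.89

Wien's law: T_J/T_Y = λ_Y/λ_J = 313/893 = 0.3505.
L_J/L_Y = (R_J/R_Y)²(T_J/T_Y)⁴ = (12.0)²(0.3505)⁴ = 2.173.
F_J/F_Y = (L_J/L_Y)/(d_J/d_Y)² = 2.173/(0.667)² = 4.885.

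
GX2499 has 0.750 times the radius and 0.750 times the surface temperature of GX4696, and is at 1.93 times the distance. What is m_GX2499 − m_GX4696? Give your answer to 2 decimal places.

3.30

L_GX2499/L_GX4696 = (0.750)²(0.750)⁴ = 0.1780.
F_GX2499/F_GX4696 = (L_GX2499/L_GX4696)/(d_GX2499/d_GX4696)² = 0.1780/3.725 = 0.04778.
m_GX2499 − m_GX4696 = −2.5 log₁₀(0.04778) = 3.30.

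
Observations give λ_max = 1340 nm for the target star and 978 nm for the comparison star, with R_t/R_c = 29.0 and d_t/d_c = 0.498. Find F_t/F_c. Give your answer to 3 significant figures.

962

Wien's law: T_t/T_c = λ_c/λ_t = 978/1340 = 0.7299.
L_t/L_c = (R_t/R_c)²(T_t/T_c)⁴ = (29.0)²(0.7299)⁴ = 238.6.
F_t/F_c = (L_t/L_c)/(d_t/d_c)² = 238.6/(0.498)² = 962.2.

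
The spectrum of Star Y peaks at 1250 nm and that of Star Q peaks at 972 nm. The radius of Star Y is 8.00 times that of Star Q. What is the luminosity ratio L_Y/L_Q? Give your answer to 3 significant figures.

Wien's law gives T ∝ 1/λ_max, so T_Y/T_Q = λ_Q/λ_Y = 972/1250 = 0.7776.
Then L ∝ R²T⁴ gives L_Y/L_Q = (8.00)² × (0.7776)⁴ = 64.00 × 0.3656 = 23.40.

23.4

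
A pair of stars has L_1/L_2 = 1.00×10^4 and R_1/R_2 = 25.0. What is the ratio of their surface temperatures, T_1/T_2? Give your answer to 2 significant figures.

L ∝ R²T⁴ gives T ∝ (L/R²)^(1/4), so
T_1/T_2 = (1.00×10^4 / 25.0²)^(1/4) = (16.00)^(1/4) = 2.000.

2.0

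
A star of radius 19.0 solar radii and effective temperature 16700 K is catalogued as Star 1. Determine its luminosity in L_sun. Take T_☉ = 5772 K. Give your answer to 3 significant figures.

L/L_☉ = (R/R_☉)² (T/T_☉)⁴ = (19.0)² × (16700/5772)⁴
       = 361.0 × (2.893)⁴ = 361.0 × 70.07 = 2.530×10^4.

2.53×10^4 L_sun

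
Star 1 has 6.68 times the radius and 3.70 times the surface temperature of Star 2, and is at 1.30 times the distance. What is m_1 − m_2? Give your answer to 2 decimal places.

L_1/L_2 = (6.68)²(3.70)⁴ = 8363.
F_1/F_2 = (L_1/L_2)/(d_1/d_2)² = 8363/1.690 = 4948.
m_1 − m_2 = −2.5 log₁₀(4948) = -9.24.

-9.24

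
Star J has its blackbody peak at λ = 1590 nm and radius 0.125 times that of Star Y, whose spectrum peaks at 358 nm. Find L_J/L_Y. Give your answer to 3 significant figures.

4.02×10^-5

Wien's law gives T ∝ 1/λ_max, so T_J/T_Y = λ_Y/λ_J = 358/1590 = 0.2252.
Then L ∝ R²T⁴ gives L_J/L_Y = (0.125)² × (0.2252)⁴ = 0.01562 × 0.002570 = 4.016×10^-5.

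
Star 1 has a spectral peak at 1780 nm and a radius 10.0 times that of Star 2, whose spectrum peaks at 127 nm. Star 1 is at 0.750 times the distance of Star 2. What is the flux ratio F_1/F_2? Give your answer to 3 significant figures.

0.00461

Wien's law: T_1/T_2 = λ_2/λ_1 = 127/1780 = 0.07135.
L_1/L_2 = (R_1/R_2)²(T_1/T_2)⁴ = (10.0)²(0.07135)⁴ = 0.002591.
F_1/F_2 = (L_1/L_2)/(d_1/d_2)² = 0.002591/(0.750)² = 0.004607.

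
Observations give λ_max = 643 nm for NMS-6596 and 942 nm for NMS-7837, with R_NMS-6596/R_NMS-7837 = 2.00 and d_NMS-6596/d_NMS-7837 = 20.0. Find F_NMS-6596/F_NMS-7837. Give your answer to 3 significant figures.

Wien's law: T_NMS-6596/T_NMS-7837 = λ_NMS-7837/λ_NMS-6596 = 942/643 = 1.465.
L_NMS-6596/L_NMS-7837 = (R_NMS-6596/R_NMS-7837)²(T_NMS-6596/T_NMS-7837)⁴ = (2.00)²(1.465)⁴ = 18.43.
F_NMS-6596/F_NMS-7837 = (L_NMS-6596/L_NMS-7837)/(d_NMS-6596/d_NMS-7837)² = 18.43/(20.0)² = 0.04606.

0.0461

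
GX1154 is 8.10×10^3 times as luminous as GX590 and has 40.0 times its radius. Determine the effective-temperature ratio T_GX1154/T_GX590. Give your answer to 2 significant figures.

L ∝ R²T⁴ gives T ∝ (L/R²)^(1/4), so
T_GX1154/T_GX590 = (8.10×10^3 / 40.0²)^(1/4) = (5.062)^(1/4) = 1.500.

1.5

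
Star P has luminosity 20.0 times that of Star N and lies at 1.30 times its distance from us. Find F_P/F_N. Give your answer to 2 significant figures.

F = L/(4πd²), so F_P/F_N = (L_P/L_N) / (d_P/d_N)²
= 20.0 / (1.30)² = 20.0 / 1.690 = 11.83.

12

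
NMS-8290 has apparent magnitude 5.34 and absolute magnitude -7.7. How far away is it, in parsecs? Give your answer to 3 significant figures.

m − M = 5 log₁₀(d/10 pc)
5.34 − (-7.7) = 13.04 = 5 log₁₀(d/10)
d = 10 × 10^(13.04/5) = 10 × 10^2.608 = 4055 pc.

4.06×10^3 pc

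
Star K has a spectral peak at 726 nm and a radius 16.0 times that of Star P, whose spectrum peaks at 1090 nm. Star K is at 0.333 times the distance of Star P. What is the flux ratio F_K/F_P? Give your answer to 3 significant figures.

Wien's law: T_K/T_P = λ_P/λ_K = 1090/726 = 1.501.
L_K/L_P = (R_K/R_P)²(T_K/T_P)⁴ = (16.0)²(1.501)⁴ = 1301.
F_K/F_P = (L_K/L_P)/(d_K/d_P)² = 1301/(0.333)² = 1.173×10^4.

1.17×10^4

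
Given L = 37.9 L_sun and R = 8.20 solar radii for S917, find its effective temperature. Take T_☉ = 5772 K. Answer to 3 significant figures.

5.00×10^3 K

T/T_☉ = (L/L_☉)^(1/4) / (R/R_☉)^(1/2)
T = 5772 × (37.9)^(1/4) / √(8.20) = 5772 × 2.481 / 2.864 = 5001 K.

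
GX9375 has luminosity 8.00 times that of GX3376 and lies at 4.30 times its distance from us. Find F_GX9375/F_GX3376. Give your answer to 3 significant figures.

0.433

F = L/(4πd²), so F_GX9375/F_GX3376 = (L_GX9375/L_GX3376) / (d_GX9375/d_GX3376)²
= 8.00 / (4.30)² = 8.00 / 18.49 = 0.4327.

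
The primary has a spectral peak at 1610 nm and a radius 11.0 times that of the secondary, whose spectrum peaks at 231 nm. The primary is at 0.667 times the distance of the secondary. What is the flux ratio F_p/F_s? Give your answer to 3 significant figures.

0.115

Wien's law: T_p/T_s = λ_s/λ_p = 231/1610 = 0.1435.
L_p/L_s = (R_p/R_s)²(T_p/T_s)⁴ = (11.0)²(0.1435)⁴ = 0.05128.
F_p/F_s = (L_p/L_s)/(d_p/d_s)² = 0.05128/(0.667)² = 0.1153.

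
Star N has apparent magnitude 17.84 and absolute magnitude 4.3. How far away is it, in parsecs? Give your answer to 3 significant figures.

5.11×10^3 pc

m − M = 5 log₁₀(d/10 pc)
17.84 − (4.3) = 13.54 = 5 log₁₀(d/10)
d = 10 × 10^(13.54/5) = 10 × 10^2.708 = 5105 pc.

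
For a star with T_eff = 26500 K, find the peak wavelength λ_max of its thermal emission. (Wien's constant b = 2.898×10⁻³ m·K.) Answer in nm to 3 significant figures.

λ_max = b/T = 2.898×10⁻³ / 26500 = 1.09×10^-7 m = 109.4 nm.

109 nm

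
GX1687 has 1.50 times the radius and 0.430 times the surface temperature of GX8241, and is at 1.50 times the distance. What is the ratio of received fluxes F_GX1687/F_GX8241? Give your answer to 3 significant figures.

0.0342

L_GX1687/L_GX8241 = (R_GX1687/R_GX8241)²(T_GX1687/T_GX8241)⁴ = (1.50)² × (0.430)⁴ = 0.07692.
F_GX1687/F_GX8241 = (L_GX1687/L_GX8241)/(d_GX1687/d_GX8241)² = 0.07692 / (1.50)² = 0.03419.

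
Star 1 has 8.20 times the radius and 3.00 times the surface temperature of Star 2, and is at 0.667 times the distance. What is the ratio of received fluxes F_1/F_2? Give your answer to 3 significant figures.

1.22×10^4

L_1/L_2 = (R_1/R_2)²(T_1/T_2)⁴ = (8.20)² × (3.00)⁴ = 5446.
F_1/F_2 = (L_1/L_2)/(d_1/d_2)² = 5446 / (0.667)² = 1.224×10^4.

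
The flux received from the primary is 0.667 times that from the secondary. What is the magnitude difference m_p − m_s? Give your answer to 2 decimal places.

m_p − m_s = −2.5 log₁₀(F_p/F_s) = −2.5 log₁₀(0.667) = −2.5 × (-0.176) = 0.440.

0.44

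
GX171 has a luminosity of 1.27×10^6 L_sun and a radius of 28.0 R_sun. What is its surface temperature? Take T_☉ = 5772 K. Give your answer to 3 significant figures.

3.66×10^4 K

T/T_☉ = (L/L_☉)^(1/4) / (R/R_☉)^(1/2)
T = 5772 × (1.27×10^6)^(1/4) / √(28.0) = 5772 × 33.57 / 5.292 = 3.662×10^4 K.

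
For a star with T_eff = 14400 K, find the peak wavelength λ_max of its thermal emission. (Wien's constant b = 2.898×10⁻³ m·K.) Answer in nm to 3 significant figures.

201 nm

λ_max = b/T = 2.898×10⁻³ / 14400 = 2.01×10^-7 m = 201.2 nm.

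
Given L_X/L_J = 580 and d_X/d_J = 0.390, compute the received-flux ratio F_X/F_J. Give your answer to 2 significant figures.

3.8×10^3

F = L/(4πd²), so F_X/F_J = (L_X/L_J) / (d_X/d_J)²
= 580 / (0.390)² = 580 / 0.1521 = 3813.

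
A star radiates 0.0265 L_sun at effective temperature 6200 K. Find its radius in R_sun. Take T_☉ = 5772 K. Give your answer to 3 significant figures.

R/R_☉ = √(L/L_☉) / (T/T_☉)² = √(0.0265) / (1.074)²
       = 0.1628 / 1.154 = 0.1411.

0.141 R_sun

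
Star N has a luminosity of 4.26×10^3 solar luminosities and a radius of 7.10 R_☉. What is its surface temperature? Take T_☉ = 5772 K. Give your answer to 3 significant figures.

1.75×10^4 K

T/T_☉ = (L/L_☉)^(1/4) / (R/R_☉)^(1/2)
T = 5772 × (4.26×10^3)^(1/4) / √(7.10) = 5772 × 8.079 / 2.665 = 1.750×10^4 K.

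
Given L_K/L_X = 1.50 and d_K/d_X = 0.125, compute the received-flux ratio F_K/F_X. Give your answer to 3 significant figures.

F = L/(4πd²), so F_K/F_X = (L_K/L_X) / (d_K/d_X)²
= 1.50 / (0.125)² = 1.50 / 0.01562 = 96.00.

96.0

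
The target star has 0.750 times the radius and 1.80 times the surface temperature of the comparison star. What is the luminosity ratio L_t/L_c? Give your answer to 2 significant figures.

5.9

From the Stefan–Boltzmann law, L ∝ R²T⁴, so
L_t/L_c = (R_t/R_c)² (T_t/T_c)⁴ = (0.750)² × (1.80)⁴ = 0.5625 × 10.50 = 5.905.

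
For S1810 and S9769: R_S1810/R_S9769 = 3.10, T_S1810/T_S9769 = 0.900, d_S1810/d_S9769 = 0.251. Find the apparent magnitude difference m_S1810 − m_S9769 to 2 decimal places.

L_S1810/L_S9769 = (3.10)²(0.900)⁴ = 6.305.
F_S1810/F_S9769 = (L_S1810/L_S9769)/(d_S1810/d_S9769)² = 6.305/0.06300 = 100.1.
m_S1810 − m_S9769 = −2.5 log₁₀(100.1) = -5.00.

-5.00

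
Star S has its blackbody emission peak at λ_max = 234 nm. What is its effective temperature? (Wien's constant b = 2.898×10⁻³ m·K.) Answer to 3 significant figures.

1.24×10^4 K

T = b/λ_max = 2.898×10⁻³ / (234×10⁻⁹) = 1.238×10^4 K.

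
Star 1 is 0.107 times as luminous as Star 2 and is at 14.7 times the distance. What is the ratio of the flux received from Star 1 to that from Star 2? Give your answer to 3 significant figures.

F = L/(4πd²), so F_1/F_2 = (L_1/L_2) / (d_1/d_2)²
= 0.107 / (14.7)² = 0.107 / 216.1 = 4.952×10^-4.

4.95×10^-4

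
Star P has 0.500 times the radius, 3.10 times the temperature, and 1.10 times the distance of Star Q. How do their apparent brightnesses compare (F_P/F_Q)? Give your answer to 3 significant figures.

L_P/L_Q = (R_P/R_Q)²(T_P/T_Q)⁴ = (0.500)² × (3.10)⁴ = 23.09.
F_P/F_Q = (L_P/L_Q)/(d_P/d_Q)² = 23.09 / (1.10)² = 19.08.

19.1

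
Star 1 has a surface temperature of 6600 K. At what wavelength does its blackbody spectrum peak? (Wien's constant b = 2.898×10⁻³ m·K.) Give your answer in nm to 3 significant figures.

439 nm

λ_max = b/T = 2.898×10⁻³ / 6600 = 4.39×10^-7 m = 439.1 nm.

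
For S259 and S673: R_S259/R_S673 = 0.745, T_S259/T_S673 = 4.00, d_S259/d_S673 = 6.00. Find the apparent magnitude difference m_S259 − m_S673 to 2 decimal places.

-1.49

L_S259/L_S673 = (0.745)²(4.00)⁴ = 142.1.
F_S259/F_S673 = (L_S259/L_S673)/(d_S259/d_S673)² = 142.1/36.00 = 3.947.
m_S259 − m_S673 = −2.5 log₁₀(3.947) = -1.49.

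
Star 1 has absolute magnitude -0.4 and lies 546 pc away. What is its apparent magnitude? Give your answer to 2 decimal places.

8.29

m = M + 5 log₁₀(d/10 pc) = -0.4 + 5 log₁₀(546/10)
  = -0.4 + 5 × 1.737 = -0.4 + 8.69 = 8.29.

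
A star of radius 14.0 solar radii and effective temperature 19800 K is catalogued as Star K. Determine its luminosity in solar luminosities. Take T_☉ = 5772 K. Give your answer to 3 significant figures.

L/L_☉ = (R/R_☉)² (T/T_☉)⁴ = (14.0)² × (19800/5772)⁴
       = 196.0 × (3.430)⁴ = 196.0 × 138.5 = 2.714×10^4.

2.71×10^4 solar luminosities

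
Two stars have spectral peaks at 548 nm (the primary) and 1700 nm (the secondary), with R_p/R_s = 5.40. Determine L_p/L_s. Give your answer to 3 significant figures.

2.70×10^3

Wien's law gives T ∝ 1/λ_max, so T_p/T_s = λ_s/λ_p = 1700/548 = 3.102.
Then L ∝ R²T⁴ gives L_p/L_s = (5.40)² × (3.102)⁴ = 29.16 × 92.61 = 2701.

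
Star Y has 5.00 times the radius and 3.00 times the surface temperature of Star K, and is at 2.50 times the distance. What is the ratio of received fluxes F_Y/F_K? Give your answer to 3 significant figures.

L_Y/L_K = (R_Y/R_K)²(T_Y/T_K)⁴ = (5.00)² × (3.00)⁴ = 2025.
F_Y/F_K = (L_Y/L_K)/(d_Y/d_K)² = 2025 / (2.50)² = 324.0.

324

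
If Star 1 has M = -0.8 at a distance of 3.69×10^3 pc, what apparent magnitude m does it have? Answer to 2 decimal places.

12.04

m = M + 5 log₁₀(d/10 pc) = -0.8 + 5 log₁₀(3.69×10^3/10)
  = -0.8 + 5 × 2.567 = -0.8 + 12.84 = 12.04.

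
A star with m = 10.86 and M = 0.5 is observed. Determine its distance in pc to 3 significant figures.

m − M = 5 log₁₀(d/10 pc)
10.86 − (0.5) = 10.36 = 5 log₁₀(d/10)
d = 10 × 10^(10.36/5) = 10 × 10^2.072 = 1180 pc.

1.18×10^3 pc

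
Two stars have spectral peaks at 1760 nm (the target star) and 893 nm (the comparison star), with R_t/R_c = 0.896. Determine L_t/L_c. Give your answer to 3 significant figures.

Wien's law gives T ∝ 1/λ_max, so T_t/T_c = λ_c/λ_t = 893/1760 = 0.5074.
Then L ∝ R²T⁴ gives L_t/L_c = (0.896)² × (0.5074)⁴ = 0.8028 × 0.06628 = 0.05321.

0.0532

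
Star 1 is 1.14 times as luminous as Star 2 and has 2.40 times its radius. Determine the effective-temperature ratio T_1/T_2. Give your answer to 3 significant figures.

L ∝ R²T⁴ gives T ∝ (L/R²)^(1/4), so
T_1/T_2 = (1.14 / 2.40²)^(1/4) = (0.1979)^(1/4) = 0.6670.

0.667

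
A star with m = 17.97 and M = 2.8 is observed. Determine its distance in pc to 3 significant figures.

m − M = 5 log₁₀(d/10 pc)
17.97 − (2.8) = 15.17 = 5 log₁₀(d/10)
d = 10 × 10^(15.17/5) = 10 × 10^3.034 = 1.081×10^4 pc.

1.08×10^4 pc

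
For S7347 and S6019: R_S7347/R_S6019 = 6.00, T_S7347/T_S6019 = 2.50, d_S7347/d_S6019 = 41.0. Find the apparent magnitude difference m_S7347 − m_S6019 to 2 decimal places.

L_S7347/L_S6019 = (6.00)²(2.50)⁴ = 1406.
F_S7347/F_S6019 = (L_S7347/L_S6019)/(d_S7347/d_S6019)² = 1406/1681 = 0.8366.
m_S7347 − m_S6019 = −2.5 log₁₀(0.8366) = 0.19.

0.19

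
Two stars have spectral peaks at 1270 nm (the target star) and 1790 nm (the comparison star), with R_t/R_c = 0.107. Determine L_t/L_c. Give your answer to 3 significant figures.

0.0452

Wien's law gives T ∝ 1/λ_max, so T_t/T_c = λ_c/λ_t = 1790/1270 = 1.409.
Then L ∝ R²T⁴ gives L_t/L_c = (0.107)² × (1.409)⁴ = 0.01145 × 3.946 = 0.04518.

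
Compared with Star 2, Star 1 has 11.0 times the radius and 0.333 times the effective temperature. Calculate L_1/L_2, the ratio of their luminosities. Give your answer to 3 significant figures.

1.49

From the Stefan–Boltzmann law, L ∝ R²T⁴, so
L_1/L_2 = (R_1/R_2)² (T_1/T_2)⁴ = (11.0)² × (0.333)⁴ = 121.0 × 0.01230 = 1.488.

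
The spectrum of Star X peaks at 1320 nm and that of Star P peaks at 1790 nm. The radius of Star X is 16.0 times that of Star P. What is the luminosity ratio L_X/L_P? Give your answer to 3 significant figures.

866

Wien's law gives T ∝ 1/λ_max, so T_X/T_P = λ_P/λ_X = 1790/1320 = 1.356.
Then L ∝ R²T⁴ gives L_X/L_P = (16.0)² × (1.356)⁴ = 256.0 × 3.382 = 865.7.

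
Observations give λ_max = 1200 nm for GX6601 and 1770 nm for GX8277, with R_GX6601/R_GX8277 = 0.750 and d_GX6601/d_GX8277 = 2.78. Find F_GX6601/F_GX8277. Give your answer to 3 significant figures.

Wien's law: T_GX6601/T_GX8277 = λ_GX8277/λ_GX6601 = 1770/1200 = 1.475.
L_GX6601/L_GX8277 = (R_GX6601/R_GX8277)²(T_GX6601/T_GX8277)⁴ = (0.750)²(1.475)⁴ = 2.663.
F_GX6601/F_GX8277 = (L_GX6601/L_GX8277)/(d_GX6601/d_GX8277)² = 2.663/(2.78)² = 0.3445.

0.345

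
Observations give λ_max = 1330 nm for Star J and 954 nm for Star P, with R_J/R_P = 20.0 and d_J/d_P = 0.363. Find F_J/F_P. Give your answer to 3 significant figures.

804

Wien's law: T_J/T_P = λ_P/λ_J = 954/1330 = 0.7173.
L_J/L_P = (R_J/R_P)²(T_J/T_P)⁴ = (20.0)²(0.7173)⁴ = 105.9.
F_J/F_P = (L_J/L_P)/(d_J/d_P)² = 105.9/(0.363)² = 803.6.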